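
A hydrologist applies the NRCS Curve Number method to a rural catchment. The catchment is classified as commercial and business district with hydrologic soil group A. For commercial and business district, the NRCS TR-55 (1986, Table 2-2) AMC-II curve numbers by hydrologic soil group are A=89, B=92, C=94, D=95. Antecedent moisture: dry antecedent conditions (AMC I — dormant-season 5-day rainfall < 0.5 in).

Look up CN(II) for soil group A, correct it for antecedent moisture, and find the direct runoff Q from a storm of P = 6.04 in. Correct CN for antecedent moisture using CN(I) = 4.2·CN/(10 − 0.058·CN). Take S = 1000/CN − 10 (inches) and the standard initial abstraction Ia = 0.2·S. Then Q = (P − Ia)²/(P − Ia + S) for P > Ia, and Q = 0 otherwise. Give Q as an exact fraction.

Q = 64881768961/18326432775 in ≈ 3.540 in

NRCS table: commercial and business district, soil group A → CN(II) = 89
Adjust CN=89 to AMC I: 4.2·89/(10 − 0.058·89) → (1869/5) ÷ (2419/500) = 186900/2419 ≈ 77.263
Max retention: S = 1000/(186900/2419) − 10 = 5500/1869 in (≈ 2.943 in)
Initial abstraction Ia = S/5 = (5500/1869)/5 = 1100/1869 ≈ 0.589 in
P − Ia = 6.040 − 0.589 = 254719/46725 ≈ 5.451 in (> 0, runoff occurs)
Q = (254719/46725)²/((254719/46725) + 5500/1869) = (64881768961/2183225625)/(392219/46725) = 64881768961/18326432775 in ≈ 3.540 in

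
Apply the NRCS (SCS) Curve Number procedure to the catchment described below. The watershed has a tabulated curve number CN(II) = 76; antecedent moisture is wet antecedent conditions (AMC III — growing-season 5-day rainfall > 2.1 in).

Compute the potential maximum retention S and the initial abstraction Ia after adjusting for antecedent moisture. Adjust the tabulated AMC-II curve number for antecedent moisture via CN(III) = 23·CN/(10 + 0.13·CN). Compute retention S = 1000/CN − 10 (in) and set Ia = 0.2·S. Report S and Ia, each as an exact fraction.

S = 600/437 in ≈ 1.373 in; Ia = 120/437 in ≈ 0.275 in

Adjust CN=76 to AMC III: 23·76/(10 + 0.13·76) → 1748 ÷ (497/25) = 43700/497 ≈ 87.928
Retention S: 1000/CN − 10 with CN=87.928 → S = 600/437 ≈ 1.373 in
Ia = 0.2S: 0.2·1.373 = 0.275 in (exactly 120/437)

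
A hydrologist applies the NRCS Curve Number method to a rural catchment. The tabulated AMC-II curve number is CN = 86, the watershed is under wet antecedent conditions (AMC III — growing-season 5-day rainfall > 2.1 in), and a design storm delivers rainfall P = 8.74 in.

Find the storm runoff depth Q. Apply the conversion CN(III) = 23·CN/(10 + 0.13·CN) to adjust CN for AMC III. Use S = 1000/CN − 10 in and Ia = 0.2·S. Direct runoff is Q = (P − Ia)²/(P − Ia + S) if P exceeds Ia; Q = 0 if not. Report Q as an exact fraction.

Q = 180789087249/22756543850 in ≈ 7.944 in

Adjust CN=86 to AMC III: 23·86/(10 + 0.13·86) → 1978 ÷ (1059/50) = 98900/1059 ≈ 93.390
S = 1000/(98900/1059) − 10 = 700/989 in ≈ 0.708 in
Ia = 0.2·(700/989) = 140/989 in ≈ 0.142 in
P − Ia = 8.740 − 0.142 = 425193/49450 ≈ 8.598 in (> 0, runoff occurs)
Q: (425193/49450)² ÷ (460193/49450) = 180789087249/22756543850 in (≈ 7.944 in)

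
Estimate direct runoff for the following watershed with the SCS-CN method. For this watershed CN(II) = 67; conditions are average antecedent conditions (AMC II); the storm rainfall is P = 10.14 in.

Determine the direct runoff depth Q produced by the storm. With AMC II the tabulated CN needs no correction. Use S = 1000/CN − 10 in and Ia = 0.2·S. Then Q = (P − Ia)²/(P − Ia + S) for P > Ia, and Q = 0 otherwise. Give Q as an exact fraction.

Q = 104509729/17557350 in ≈ 5.952 in

AMC II — tabulated CN = 67 applies directly.
Retention S: 1000/CN − 10 with CN=67.000 → S = 330/67 ≈ 4.925 in
Ia = 0.2S: 0.2·4.925 = 0.985 in (exactly 66/67)
P − Ia = 10.140 − 0.985 = 30669/3350 ≈ 9.155 in (> 0, runoff occurs)
Q: (30669/3350)² ÷ (47169/3350) = 104509729/17557350 in (≈ 5.952 in)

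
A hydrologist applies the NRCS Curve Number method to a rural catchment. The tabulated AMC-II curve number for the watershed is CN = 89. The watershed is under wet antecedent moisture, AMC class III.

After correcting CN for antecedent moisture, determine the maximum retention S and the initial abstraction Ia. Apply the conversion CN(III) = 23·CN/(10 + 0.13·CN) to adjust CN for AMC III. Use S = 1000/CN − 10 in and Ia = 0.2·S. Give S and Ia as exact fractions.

S = 1100/2047 in ≈ 0.537 in; Ia = 220/2047 in ≈ 0.107 in

Wet (AMC III): CN(III) = 23·89/(10 + 0.13·89) = 2047/(2157/100) = 204700/2157 ≈ 94.900
Retention S: 1000/CN − 10 with CN=94.900 → S = 1100/2047 ≈ 0.537 in
Ia = 0.2·(1100/2047) = 220/2047 in ≈ 0.107 in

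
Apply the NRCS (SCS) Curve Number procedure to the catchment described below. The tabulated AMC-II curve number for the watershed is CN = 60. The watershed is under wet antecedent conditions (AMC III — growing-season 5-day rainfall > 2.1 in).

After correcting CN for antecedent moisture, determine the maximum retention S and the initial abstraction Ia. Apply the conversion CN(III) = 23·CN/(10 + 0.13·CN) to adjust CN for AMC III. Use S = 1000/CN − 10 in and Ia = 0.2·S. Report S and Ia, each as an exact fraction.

S = 200/69 in ≈ 2.899 in; Ia = 40/69 in ≈ 0.580 in

CN(III) from CN(II)=60: (23·60)/(10 + 0.13·60) = 6900/89 ≈ 77.528
S = 1000/(6900/89) − 10 = 200/69 in ≈ 2.899 in
Initial abstraction Ia = S/5 = (200/69)/5 = 40/69 ≈ 0.580 in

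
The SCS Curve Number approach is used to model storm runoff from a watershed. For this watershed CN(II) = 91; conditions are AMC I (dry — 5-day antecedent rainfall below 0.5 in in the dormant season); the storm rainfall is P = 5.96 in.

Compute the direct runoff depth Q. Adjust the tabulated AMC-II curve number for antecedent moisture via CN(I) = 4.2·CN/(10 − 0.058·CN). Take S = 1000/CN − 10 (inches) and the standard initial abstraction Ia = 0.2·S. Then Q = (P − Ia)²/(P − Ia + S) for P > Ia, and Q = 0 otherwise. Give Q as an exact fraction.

CN(I) from CN(II)=91: (4.2·91)/(10 − 0.058·91) = 63700/787 ≈ 80.940
S = 1000/(63700/787) − 10 = 1500/637 in ≈ 2.355 in
Ia = 0.2·(1500/637) = 300/637 in ≈ 0.471 in
Since P=5.960 > Ia=0.471: effective rainfall P−Ia = 87413/15925 in
Q: (87413/15925)² ÷ (124913/15925) = 7641032569/1989239525 in (≈ 3.841 in)

Q = 7641032569/1989239525 in ≈ 3.841 in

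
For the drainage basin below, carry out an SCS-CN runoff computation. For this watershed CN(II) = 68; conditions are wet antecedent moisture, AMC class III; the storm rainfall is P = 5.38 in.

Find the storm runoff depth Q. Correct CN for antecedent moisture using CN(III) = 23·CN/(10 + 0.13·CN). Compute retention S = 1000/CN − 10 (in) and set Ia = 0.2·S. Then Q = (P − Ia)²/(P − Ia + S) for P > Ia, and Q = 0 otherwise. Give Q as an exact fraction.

Q = 9443758041/2681849450 in ≈ 3.521 in

CN(III) from CN(II)=68: (23·68)/(10 + 0.13·68) = 39100/471 ≈ 83.015
Max retention: S = 1000/(39100/471) − 10 = 800/391 in (≈ 2.046 in)
Ia = 0.2S: 0.2·2.046 = 0.409 in (exactly 160/391)
P − Ia = 5.380 − 0.409 = 97179/19550 ≈ 4.971 in (> 0, runoff occurs)
Q = (97179/19550)²/((97179/19550) + 800/391) = (9443758041/382202500)/(137179/19550) = 9443758041/2681849450 in ≈ 3.521 in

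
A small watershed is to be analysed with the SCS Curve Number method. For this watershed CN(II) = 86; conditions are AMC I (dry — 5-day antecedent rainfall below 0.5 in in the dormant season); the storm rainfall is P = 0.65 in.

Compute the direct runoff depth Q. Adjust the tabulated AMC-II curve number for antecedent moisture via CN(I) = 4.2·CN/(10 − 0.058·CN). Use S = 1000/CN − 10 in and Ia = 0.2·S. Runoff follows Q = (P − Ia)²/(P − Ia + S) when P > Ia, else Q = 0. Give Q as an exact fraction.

Q = 0 in ≈ 0.000 in

CN(I) from CN(II)=86: (4.2·86)/(10 − 0.058·86) = 12900/179 ≈ 72.067
Retention S: 1000/CN − 10 with CN=72.067 → S = 500/129 ≈ 3.876 in
Initial abstraction Ia = S/5 = (500/129)/5 = 100/129 ≈ 0.775 in
P = 0.650 ≤ Ia = 0.775 in: entire storm abstracted, Q = 0.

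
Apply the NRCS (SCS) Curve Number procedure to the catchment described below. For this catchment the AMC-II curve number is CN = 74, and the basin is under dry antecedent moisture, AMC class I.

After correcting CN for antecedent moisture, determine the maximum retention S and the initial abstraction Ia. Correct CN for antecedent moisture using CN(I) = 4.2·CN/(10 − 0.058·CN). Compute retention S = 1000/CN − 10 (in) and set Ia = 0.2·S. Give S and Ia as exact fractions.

S = 6500/777 in ≈ 8.366 in; Ia = 1300/777 in ≈ 1.673 in

Dry (AMC I): CN(I) = 4.2·74/(10 − 0.058·74) = (1554/5)/(1427/250) = 77700/1427 ≈ 54.450
Retention S: 1000/CN − 10 with CN=54.450 → S = 6500/777 ≈ 8.366 in
Initial abstraction Ia = S/5 = (6500/777)/5 = 1300/777 ≈ 1.673 in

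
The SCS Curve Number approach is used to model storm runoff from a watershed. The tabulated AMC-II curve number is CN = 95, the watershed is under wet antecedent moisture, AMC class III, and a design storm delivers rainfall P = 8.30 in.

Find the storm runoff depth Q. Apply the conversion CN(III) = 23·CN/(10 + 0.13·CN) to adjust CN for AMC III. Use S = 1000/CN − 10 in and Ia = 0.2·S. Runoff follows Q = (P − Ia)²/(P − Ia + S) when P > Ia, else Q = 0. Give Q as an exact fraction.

Q = 1301117041/162000270 in ≈ 8.032 in

Adjust CN=95 to AMC III: 23·95/(10 + 0.13·95) → 2185 ÷ (447/20) = 43700/447 ≈ 97.763
Max retention: S = 1000/(43700/447) − 10 = 100/437 in (≈ 0.229 in)
Initial abstraction Ia = S/5 = (100/437)/5 = 20/437 ≈ 0.046 in
Since P=8.300 > Ia=0.046: effective rainfall P−Ia = 36071/4370 in
Q = (36071/4370)²/((36071/4370) + 100/437) = (1301117041/19096900)/(37071/4370) = 1301117041/162000270 in ≈ 8.032 in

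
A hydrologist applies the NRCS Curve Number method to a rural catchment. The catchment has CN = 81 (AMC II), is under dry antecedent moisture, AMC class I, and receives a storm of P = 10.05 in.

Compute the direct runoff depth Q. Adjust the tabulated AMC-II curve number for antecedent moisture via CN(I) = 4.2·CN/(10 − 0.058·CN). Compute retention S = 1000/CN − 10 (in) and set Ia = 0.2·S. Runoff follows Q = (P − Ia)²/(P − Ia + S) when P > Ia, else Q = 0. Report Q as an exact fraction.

Q = 92355817801/16802512020 in ≈ 5.497 in

CN(I) from CN(II)=81: (4.2·81)/(10 − 0.058·81) = 170100/2651 ≈ 64.164
Retention S: 1000/CN − 10 with CN=64.164 → S = 9500/1701 ≈ 5.585 in
Ia = 0.2S: 0.2·5.585 = 1.117 in (exactly 1900/1701)
Since P=10.050 > Ia=1.117: effective rainfall P−Ia = 303901/34020 in
Q = (303901/34020)²/((303901/34020) + 9500/1701) = (92355817801/1157360400)/(493901/34020) = 92355817801/16802512020 in ≈ 5.497 in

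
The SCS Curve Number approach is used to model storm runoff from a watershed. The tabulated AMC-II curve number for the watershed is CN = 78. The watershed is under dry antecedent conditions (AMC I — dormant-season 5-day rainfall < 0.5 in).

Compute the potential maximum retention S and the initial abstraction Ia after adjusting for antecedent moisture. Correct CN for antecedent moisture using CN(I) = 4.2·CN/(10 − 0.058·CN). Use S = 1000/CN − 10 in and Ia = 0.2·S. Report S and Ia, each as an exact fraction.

S = 5500/819 in ≈ 6.716 in; Ia = 1100/819 in ≈ 1.343 in

CN(I) from CN(II)=78: (4.2·78)/(10 − 0.058·78) = 81900/1369 ≈ 59.825
Retention S: 1000/CN − 10 with CN=59.825 → S = 5500/819 ≈ 6.716 in
Ia = 0.2S: 0.2·6.716 = 1.343 in (exactly 1100/819)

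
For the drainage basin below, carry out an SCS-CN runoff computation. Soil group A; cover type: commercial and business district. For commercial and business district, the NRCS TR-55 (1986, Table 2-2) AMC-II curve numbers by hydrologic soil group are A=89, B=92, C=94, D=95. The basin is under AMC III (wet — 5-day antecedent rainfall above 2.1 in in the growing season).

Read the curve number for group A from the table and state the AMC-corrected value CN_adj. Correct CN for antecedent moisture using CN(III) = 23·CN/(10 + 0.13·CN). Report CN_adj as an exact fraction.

CN_adj = 204700/2157 ≈ 94.900

NRCS table: commercial and business district, soil group A → CN(II) = 89
CN(III) from CN(II)=89: (23·89)/(10 + 0.13·89) = 204700/2157 ≈ 94.900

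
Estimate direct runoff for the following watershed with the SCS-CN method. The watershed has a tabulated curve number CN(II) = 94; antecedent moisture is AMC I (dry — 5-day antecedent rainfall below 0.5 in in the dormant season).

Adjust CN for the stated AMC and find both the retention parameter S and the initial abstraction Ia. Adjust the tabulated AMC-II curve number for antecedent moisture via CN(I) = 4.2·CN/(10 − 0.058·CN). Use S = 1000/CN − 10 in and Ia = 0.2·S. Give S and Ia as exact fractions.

S = 500/329 in ≈ 1.520 in; Ia = 100/329 in ≈ 0.304 in

Adjust CN=94 to AMC I: 4.2·94/(10 − 0.058·94) → (1974/5) ÷ (1137/250) = 32900/379 ≈ 86.807
Max retention: S = 1000/(32900/379) − 10 = 500/329 in (≈ 1.520 in)
Ia = 0.2S: 0.2·1.520 = 0.304 in (exactly 100/329)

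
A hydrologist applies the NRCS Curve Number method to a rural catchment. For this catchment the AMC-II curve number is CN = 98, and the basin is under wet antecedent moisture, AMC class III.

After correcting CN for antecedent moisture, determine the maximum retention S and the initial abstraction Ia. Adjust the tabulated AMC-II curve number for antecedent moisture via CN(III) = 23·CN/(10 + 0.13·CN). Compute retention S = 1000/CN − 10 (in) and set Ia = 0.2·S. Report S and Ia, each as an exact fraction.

S = 100/1127 in ≈ 0.089 in; Ia = 20/1127 in ≈ 0.018 in

CN(III) from CN(II)=98: (23·98)/(10 + 0.13·98) = 112700/1137 ≈ 99.120
S = 1000/(112700/1137) − 10 = 100/1127 in ≈ 0.089 in
Ia = 0.2S: 0.2·0.089 = 0.018 in (exactly 20/1127)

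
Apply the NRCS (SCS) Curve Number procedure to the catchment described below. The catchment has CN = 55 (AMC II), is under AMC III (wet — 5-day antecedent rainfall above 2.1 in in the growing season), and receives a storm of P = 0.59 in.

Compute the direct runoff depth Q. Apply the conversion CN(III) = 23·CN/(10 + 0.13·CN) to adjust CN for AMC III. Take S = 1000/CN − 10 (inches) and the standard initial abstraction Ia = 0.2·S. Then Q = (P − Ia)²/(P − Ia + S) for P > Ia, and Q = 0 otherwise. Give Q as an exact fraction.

Adjust CN=55 to AMC III: 23·55/(10 + 0.13·55) → 1265 ÷ (343/20) = 25300/343 ≈ 73.761
S = 1000/(25300/343) − 10 = 900/253 in ≈ 3.557 in
Ia = 0.2·(900/253) = 180/253 in ≈ 0.711 in
P = 0.590 ≤ Ia = 0.711 in: entire storm abstracted, Q = 0.

Q = 0 in ≈ 0.000 in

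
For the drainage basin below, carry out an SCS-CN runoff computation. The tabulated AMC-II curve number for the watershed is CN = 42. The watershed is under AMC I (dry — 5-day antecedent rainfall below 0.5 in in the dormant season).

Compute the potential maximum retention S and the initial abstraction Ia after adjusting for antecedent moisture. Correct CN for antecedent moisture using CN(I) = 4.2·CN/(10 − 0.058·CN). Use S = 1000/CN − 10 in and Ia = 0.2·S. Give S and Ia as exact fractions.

S = 14500/441 in ≈ 32.880 in; Ia = 2900/441 in ≈ 6.576 in

Dry (AMC I): CN(I) = 4.2·42/(10 − 0.058·42) = (882/5)/(1891/250) = 44100/1891 ≈ 23.321
Retention S: 1000/CN − 10 with CN=23.321 → S = 14500/441 ≈ 32.880 in
Ia = 0.2·(14500/441) = 2900/441 in ≈ 6.576 in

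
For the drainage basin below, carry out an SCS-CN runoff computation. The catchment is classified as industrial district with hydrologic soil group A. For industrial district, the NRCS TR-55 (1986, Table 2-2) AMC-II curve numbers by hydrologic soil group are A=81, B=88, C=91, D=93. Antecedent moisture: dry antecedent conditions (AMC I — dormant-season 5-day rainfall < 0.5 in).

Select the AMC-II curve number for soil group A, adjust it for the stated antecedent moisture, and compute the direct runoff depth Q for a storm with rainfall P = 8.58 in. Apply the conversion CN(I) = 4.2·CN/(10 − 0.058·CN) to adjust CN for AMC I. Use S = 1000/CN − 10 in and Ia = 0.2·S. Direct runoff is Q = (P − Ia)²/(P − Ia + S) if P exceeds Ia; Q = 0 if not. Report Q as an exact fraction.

Q = 402880903441/94382451450 in ≈ 4.269 in

NRCS table: industrial district, soil group A → CN(II) = 81
CN(I) from CN(II)=81: (4.2·81)/(10 − 0.058·81) = 170100/2651 ≈ 64.164
Retention S: 1000/CN − 10 with CN=64.164 → S = 9500/1701 ≈ 5.585 in
Initial abstraction Ia = S/5 = (9500/1701)/5 = 1900/1701 ≈ 1.117 in
Since P=8.580 > Ia=1.117: effective rainfall P−Ia = 634729/85050 in
Runoff Q = (P−Ia)²/(P−Ia+S) = (7.463)²/(7.463+5.585) = 402880903441/94382451450 ≈ 4.269 in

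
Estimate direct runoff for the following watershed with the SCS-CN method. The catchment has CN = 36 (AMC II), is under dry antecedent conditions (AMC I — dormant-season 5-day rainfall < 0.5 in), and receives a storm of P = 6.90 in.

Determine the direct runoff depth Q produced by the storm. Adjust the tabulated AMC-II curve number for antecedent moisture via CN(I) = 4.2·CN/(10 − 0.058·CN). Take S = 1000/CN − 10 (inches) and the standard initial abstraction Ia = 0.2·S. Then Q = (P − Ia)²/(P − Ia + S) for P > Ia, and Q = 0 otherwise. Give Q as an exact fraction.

Dry (AMC I): CN(I) = 4.2·36/(10 − 0.058·36) = (756/5)/(989/125) = 18900/989 ≈ 19.110
Max retention: S = 1000/(18900/989) − 10 = 8000/189 in (≈ 42.328 in)
Initial abstraction Ia = S/5 = (8000/189)/5 = 1600/189 ≈ 8.466 in
P = 6.900 ≤ Ia = 8.466 in: entire storm abstracted, Q = 0.

Q = 0 in ≈ 0.000 in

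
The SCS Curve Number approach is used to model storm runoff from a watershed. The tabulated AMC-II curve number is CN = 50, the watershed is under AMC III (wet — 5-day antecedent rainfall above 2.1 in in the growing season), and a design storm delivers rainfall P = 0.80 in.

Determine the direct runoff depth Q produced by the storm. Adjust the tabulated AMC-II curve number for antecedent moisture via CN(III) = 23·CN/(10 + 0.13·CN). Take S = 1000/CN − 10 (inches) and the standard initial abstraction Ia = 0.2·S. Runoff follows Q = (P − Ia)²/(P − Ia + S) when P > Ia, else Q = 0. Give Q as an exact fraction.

Q = 0 in ≈ 0.000 in

Adjust CN=50 to AMC III: 23·50/(10 + 0.13·50) → 1150 ÷ (33/2) = 2300/33 ≈ 69.697
S = 1000/(2300/33) − 10 = 100/23 in ≈ 4.348 in
Ia = 0.2·(100/23) = 20/23 in ≈ 0.870 in
P = 0.800 ≤ Ia = 0.870 in: entire storm abstracted, Q = 0.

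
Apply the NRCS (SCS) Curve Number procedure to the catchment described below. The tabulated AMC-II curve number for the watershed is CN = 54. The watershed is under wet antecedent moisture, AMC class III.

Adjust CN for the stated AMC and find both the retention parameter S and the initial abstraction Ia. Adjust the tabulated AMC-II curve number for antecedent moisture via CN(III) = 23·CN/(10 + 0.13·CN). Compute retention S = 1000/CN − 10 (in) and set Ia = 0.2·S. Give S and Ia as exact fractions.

S = 100/27 in ≈ 3.704 in; Ia = 20/27 in ≈ 0.741 in

Wet (AMC III): CN(III) = 23·54/(10 + 0.13·54) = 1242/(851/50) = 2700/37 ≈ 72.973
S = 1000/(2700/37) − 10 = 100/27 in ≈ 3.704 in
Initial abstraction Ia = S/5 = (100/27)/5 = 20/27 ≈ 0.741 in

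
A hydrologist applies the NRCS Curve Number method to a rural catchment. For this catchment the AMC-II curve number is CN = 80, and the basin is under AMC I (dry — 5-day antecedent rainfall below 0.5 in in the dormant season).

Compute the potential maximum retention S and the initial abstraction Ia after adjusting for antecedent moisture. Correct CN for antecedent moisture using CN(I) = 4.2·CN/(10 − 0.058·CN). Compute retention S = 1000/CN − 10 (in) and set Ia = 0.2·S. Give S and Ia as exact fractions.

Dry (AMC I): CN(I) = 4.2·80/(10 − 0.058·80) = 336/(134/25) = 4200/67 ≈ 62.687
Retention S: 1000/CN − 10 with CN=62.687 → S = 125/21 ≈ 5.952 in
Initial abstraction Ia = S/5 = (125/21)/5 = 25/21 ≈ 1.190 in

S = 125/21 in ≈ 5.952 in; Ia = 25/21 in ≈ 1.190 in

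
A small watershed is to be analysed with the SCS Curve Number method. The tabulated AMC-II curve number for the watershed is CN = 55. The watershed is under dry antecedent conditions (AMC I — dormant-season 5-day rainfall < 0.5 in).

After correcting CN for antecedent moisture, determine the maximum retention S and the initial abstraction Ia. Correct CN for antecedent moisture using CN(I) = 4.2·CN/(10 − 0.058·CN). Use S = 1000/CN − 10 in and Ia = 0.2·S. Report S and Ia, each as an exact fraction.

S = 1500/77 in ≈ 19.481 in; Ia = 300/77 in ≈ 3.896 in

CN(I) from CN(II)=55: (4.2·55)/(10 − 0.058·55) = 7700/227 ≈ 33.921
Max retention: S = 1000/(7700/227) − 10 = 1500/77 in (≈ 19.481 in)
Ia = 0.2S: 0.2·19.481 = 3.896 in (exactly 300/77)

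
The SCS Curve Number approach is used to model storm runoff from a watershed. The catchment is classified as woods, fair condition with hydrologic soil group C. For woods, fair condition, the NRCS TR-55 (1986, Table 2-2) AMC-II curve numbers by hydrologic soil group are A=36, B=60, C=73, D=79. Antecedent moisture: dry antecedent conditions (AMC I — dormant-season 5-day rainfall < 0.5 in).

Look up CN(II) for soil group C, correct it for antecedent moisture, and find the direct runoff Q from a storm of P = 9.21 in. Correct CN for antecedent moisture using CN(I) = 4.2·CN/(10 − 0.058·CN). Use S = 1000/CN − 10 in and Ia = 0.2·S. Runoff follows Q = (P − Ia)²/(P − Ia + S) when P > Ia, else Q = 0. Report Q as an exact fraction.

Q = 48293319387/14148414700 in ≈ 3.413 in

NRCS table: woods, fair condition, soil group C → CN(II) = 73
CN(I) from CN(II)=73: (4.2·73)/(10 − 0.058·73) = 51100/961 ≈ 53.174
S = 1000/(51100/961) − 10 = 4500/511 in ≈ 8.806 in
Initial abstraction Ia = S/5 = (4500/511)/5 = 900/511 ≈ 1.761 in
Since P=9.210 > Ia=1.761: effective rainfall P−Ia = 380631/51100 in
Runoff Q = (P−Ia)²/(P−Ia+S) = (7.449)²/(7.449+8.806) = 48293319387/14148414700 ≈ 3.413 in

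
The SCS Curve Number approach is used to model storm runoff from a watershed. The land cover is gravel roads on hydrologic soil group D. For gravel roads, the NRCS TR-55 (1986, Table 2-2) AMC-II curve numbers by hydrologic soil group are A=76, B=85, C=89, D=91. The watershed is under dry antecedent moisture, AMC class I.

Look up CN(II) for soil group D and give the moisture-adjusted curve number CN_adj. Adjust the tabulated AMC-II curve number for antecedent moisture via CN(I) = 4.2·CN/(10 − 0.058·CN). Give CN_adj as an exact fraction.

NRCS table: gravel roads, soil group D → CN(II) = 91
CN(I) from CN(II)=91: (4.2·91)/(10 − 0.058·91) = 63700/787 ≈ 80.940

CN_adj = 63700/787 ≈ 80.940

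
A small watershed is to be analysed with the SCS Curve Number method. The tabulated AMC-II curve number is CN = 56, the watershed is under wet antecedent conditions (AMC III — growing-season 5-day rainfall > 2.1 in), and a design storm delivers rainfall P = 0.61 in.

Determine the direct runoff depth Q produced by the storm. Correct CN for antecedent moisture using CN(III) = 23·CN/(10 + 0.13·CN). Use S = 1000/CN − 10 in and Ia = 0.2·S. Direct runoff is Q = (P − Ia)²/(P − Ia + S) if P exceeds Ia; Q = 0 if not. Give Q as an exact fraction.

CN(III) from CN(II)=56: (23·56)/(10 + 0.13·56) = 4025/54 ≈ 74.537
Max retention: S = 1000/(4025/54) − 10 = 550/161 in (≈ 3.416 in)
Ia = 0.2S: 0.2·3.416 = 0.683 in (exactly 110/161)
P = 0.610 ≤ Ia = 0.683 in: entire storm abstracted, Q = 0.

Q = 0 in ≈ 0.000 in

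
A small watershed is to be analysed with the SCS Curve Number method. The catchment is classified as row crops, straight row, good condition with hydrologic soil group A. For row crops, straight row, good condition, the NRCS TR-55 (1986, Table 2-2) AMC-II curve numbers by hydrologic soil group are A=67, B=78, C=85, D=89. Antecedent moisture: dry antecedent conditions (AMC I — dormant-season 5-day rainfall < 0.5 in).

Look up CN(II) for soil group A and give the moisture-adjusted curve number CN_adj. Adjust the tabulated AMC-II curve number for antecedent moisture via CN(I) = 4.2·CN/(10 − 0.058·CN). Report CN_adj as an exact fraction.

CN_adj = 46900/1019 ≈ 46.026

NRCS table: row crops, straight row, good condition, soil group A → CN(II) = 67
Adjust CN=67 to AMC I: 4.2·67/(10 − 0.058·67) → (1407/5) ÷ (3057/500) = 46900/1019 ≈ 46.026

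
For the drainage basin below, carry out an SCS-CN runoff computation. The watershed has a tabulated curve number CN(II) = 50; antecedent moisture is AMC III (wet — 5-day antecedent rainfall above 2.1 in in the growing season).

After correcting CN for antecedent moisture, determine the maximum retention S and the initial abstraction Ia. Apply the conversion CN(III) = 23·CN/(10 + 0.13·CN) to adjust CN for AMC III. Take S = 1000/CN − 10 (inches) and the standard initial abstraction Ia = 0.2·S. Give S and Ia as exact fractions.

Wet (AMC III): CN(III) = 23·50/(10 + 0.13·50) = 1150/(33/2) = 2300/33 ≈ 69.697
Retention S: 1000/CN − 10 with CN=69.697 → S = 100/23 ≈ 4.348 in
Ia = 0.2S: 0.2·4.348 = 0.870 in (exactly 20/23)

S = 100/23 in ≈ 4.348 in; Ia = 20/23 in ≈ 0.870 in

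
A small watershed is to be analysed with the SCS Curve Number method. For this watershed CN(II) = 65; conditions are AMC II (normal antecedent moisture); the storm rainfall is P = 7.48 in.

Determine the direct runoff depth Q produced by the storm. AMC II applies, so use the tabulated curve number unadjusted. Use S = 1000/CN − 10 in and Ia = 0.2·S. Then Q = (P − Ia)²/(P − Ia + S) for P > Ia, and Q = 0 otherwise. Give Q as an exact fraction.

Q = 4330561/1245075 in ≈ 3.478 in

CN(II) = 65; AMC II needs no correction.
Retention S: 1000/CN − 10 with CN=65.000 → S = 70/13 ≈ 5.385 in
Ia = 0.2S: 0.2·5.385 = 1.077 in (exactly 14/13)
Excess rainfall: 7.480 − 1.077 = 6.403 in; P > Ia so Q > 0
Q = (2081/325)²/((2081/325) + 70/13) = (4330561/105625)/(3831/325) = 4330561/1245075 in ≈ 3.478 in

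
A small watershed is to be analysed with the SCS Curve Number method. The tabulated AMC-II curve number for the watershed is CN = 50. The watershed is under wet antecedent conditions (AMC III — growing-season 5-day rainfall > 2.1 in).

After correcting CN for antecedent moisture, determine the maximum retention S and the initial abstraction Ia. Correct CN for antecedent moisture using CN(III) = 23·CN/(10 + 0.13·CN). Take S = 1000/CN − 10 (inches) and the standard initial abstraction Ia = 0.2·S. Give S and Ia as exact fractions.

S = 100/23 in ≈ 4.348 in; Ia = 20/23 in ≈ 0.870 in

Wet (AMC III): CN(III) = 23·50/(10 + 0.13·50) = 1150/(33/2) = 2300/33 ≈ 69.697
S = 1000/(2300/33) − 10 = 100/23 in ≈ 4.348 in
Ia = 0.2S: 0.2·4.348 = 0.870 in (exactly 20/23)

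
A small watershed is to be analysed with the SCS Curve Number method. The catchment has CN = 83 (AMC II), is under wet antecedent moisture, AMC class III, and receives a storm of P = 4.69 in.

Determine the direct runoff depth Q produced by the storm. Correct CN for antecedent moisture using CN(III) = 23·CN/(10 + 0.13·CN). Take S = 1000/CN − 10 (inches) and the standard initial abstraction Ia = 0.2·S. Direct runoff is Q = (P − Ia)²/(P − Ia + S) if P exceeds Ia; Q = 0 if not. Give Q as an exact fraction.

Q = 741873865041/196879178900 in ≈ 3.768 in

CN(III) from CN(II)=83: (23·83)/(10 + 0.13·83) = 190900/2079 ≈ 91.823
Retention S: 1000/CN − 10 with CN=91.823 → S = 1700/1909 ≈ 0.891 in
Ia = 0.2·(1700/1909) = 340/1909 in ≈ 0.178 in
Excess rainfall: 4.690 − 0.178 = 4.512 in; P > Ia so Q > 0
Q: (861321/190900)² ÷ (1031321/190900) = 741873865041/196879178900 in (≈ 3.768 in)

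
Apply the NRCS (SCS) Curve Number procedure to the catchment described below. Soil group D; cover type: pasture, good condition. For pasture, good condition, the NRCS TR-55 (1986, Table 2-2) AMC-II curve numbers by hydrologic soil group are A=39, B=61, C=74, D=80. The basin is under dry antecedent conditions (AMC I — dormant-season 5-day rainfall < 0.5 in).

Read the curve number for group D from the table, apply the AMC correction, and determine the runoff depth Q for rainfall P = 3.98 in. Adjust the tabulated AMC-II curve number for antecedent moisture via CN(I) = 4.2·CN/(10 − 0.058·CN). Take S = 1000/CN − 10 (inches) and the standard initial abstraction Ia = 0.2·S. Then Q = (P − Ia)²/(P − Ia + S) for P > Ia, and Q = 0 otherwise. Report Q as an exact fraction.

NRCS table: pasture, good condition, soil group D → CN(II) = 80
Adjust CN=80 to AMC I: 4.2·80/(10 − 0.058·80) → 336 ÷ (134/25) = 4200/67 ≈ 62.687
Max retention: S = 1000/(4200/67) − 10 = 125/21 in (≈ 5.952 in)
Ia = 0.2·(125/21) = 25/21 in ≈ 1.190 in
P − Ia = 3.980 − 1.190 = 2929/1050 ≈ 2.790 in (> 0, runoff occurs)
Runoff Q = (P−Ia)²/(P−Ia+S) = (2.790)²/(2.790+5.952) = 8579041/9637950 ≈ 0.890 in

Q = 8579041/9637950 in ≈ 0.890 in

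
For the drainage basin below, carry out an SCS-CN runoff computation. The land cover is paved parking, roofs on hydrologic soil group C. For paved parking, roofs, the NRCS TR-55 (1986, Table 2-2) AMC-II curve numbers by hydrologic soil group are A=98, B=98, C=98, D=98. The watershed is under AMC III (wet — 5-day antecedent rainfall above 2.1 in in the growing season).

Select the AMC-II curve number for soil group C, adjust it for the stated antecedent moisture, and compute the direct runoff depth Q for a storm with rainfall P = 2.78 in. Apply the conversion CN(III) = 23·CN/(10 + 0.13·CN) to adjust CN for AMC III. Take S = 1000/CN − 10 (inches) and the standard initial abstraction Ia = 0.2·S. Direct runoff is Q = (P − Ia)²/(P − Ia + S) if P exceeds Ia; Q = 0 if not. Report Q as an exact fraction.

Q = 24227856409/9052796550 in ≈ 2.676 in

NRCS table: paved parking, roofs, soil group C → CN(II) = 98
Wet (AMC III): CN(III) = 23·98/(10 + 0.13·98) = 2254/(1137/50) = 112700/1137 ≈ 99.120
Max retention: S = 1000/(112700/1137) − 10 = 100/1127 in (≈ 0.089 in)
Ia = 0.2·(100/1127) = 20/1127 in ≈ 0.018 in
P − Ia = 2.780 − 0.018 = 155653/56350 ≈ 2.762 in (> 0, runoff occurs)
Q: (155653/56350)² ÷ (160653/56350) = 24227856409/9052796550 in (≈ 2.676 in)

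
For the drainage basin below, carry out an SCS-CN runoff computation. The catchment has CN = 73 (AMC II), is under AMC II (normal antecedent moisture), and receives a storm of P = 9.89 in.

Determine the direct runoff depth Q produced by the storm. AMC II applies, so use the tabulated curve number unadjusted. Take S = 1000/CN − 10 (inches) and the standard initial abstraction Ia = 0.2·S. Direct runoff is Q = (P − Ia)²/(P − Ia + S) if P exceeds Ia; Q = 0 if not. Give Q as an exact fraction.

Q = 4461839209/684718100 in ≈ 6.516 in

Average conditions: CN = 73 (no AMC adjustment).
S = 1000/73 − 10 = 270/73 in ≈ 3.699 in
Ia = 0.2·(270/73) = 54/73 in ≈ 0.740 in
P − Ia = 9.890 − 0.740 = 66797/7300 ≈ 9.150 in (> 0, runoff occurs)
Q: (66797/7300)² ÷ (93797/7300) = 4461839209/684718100 in (≈ 6.516 in)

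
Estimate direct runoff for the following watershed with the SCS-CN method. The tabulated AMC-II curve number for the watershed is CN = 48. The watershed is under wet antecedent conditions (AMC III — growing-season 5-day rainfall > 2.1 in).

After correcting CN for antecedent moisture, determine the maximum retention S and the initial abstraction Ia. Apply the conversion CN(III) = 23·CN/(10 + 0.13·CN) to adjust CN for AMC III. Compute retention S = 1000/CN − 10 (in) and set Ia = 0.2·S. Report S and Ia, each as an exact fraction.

Wet (AMC III): CN(III) = 23·48/(10 + 0.13·48) = 1104/(406/25) = 13800/203 ≈ 67.980
S = 1000/(13800/203) − 10 = 325/69 in ≈ 4.710 in
Ia = 0.2S: 0.2·4.710 = 0.942 in (exactly 65/69)

S = 325/69 in ≈ 4.710 in; Ia = 65/69 in ≈ 0.942 in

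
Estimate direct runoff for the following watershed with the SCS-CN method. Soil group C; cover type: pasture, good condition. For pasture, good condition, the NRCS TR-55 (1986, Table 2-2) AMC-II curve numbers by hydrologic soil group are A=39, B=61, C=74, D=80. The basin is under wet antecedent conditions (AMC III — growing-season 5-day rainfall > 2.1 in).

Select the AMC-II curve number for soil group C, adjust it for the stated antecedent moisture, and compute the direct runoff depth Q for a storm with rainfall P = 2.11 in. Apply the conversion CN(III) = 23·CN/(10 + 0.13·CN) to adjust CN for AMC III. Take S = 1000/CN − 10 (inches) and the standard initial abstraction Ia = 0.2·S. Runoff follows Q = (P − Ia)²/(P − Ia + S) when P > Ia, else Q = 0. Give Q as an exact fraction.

Q = 23580980721/24131041100 in ≈ 0.977 in

NRCS table: pasture, good condition, soil group C → CN(II) = 74
CN(III) from CN(II)=74: (23·74)/(10 + 0.13·74) = 85100/981 ≈ 86.748
Retention S: 1000/CN − 10 with CN=86.748 → S = 1300/851 ≈ 1.528 in
Initial abstraction Ia = S/5 = (1300/851)/5 = 260/851 ≈ 0.306 in
P − Ia = 2.110 − 0.306 = 153561/85100 ≈ 1.804 in (> 0, runoff occurs)
Runoff Q = (P−Ia)²/(P−Ia+S) = (1.804)²/(1.804+1.528) = 23580980721/24131041100 ≈ 0.977 in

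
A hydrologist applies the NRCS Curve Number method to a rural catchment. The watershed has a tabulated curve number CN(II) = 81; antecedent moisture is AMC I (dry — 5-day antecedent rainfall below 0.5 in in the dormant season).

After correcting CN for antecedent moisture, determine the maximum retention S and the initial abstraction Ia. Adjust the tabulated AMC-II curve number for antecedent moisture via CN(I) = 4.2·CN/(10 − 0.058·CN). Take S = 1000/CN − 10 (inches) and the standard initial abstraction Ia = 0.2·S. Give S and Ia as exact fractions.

S = 9500/1701 in ≈ 5.585 in; Ia = 1900/1701 in ≈ 1.117 in

CN(I) from CN(II)=81: (4.2·81)/(10 − 0.058·81) = 170100/2651 ≈ 64.164
S = 1000/(170100/2651) − 10 = 9500/1701 in ≈ 5.585 in
Initial abstraction Ia = S/5 = (9500/1701)/5 = 1900/1701 ≈ 1.117 in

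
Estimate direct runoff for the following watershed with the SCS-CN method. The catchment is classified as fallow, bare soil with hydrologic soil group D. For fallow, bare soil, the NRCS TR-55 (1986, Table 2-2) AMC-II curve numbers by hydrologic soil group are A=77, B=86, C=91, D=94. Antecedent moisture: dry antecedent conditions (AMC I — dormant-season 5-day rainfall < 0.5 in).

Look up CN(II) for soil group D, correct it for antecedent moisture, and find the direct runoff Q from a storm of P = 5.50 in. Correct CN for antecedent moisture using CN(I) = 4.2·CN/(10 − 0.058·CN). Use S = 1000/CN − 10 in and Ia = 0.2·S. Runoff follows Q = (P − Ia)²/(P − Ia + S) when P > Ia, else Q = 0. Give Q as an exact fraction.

NRCS table: fallow, bare soil, soil group D → CN(II) = 94
CN(I) from CN(II)=94: (4.2·94)/(10 − 0.058·94) = 32900/379 ≈ 86.807
S = 1000/(32900/379) − 10 = 500/329 in ≈ 1.520 in
Ia = 0.2·(500/329) = 100/329 in ≈ 0.304 in
P − Ia = 5.500 − 0.304 = 3419/658 ≈ 5.196 in (> 0, runoff occurs)
Q = (3419/658)²/((3419/658) + 500/329) = (11689561/432964)/(4419/658) = 11689561/2907702 in ≈ 4.020 in

Q = 11689561/2907702 in ≈ 4.020 in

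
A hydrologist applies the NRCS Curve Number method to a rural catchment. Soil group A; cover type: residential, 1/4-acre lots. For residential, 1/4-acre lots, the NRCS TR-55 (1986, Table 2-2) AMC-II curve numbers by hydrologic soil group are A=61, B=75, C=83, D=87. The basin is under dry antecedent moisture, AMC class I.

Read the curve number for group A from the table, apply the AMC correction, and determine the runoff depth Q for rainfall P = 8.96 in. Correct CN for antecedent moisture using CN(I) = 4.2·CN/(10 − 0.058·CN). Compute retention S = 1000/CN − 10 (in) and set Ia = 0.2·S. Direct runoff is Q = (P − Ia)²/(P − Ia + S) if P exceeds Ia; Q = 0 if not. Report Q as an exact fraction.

Q = 249229369/150549525 in ≈ 1.655 in

NRCS table: residential, 1/4-acre lots, soil group A → CN(II) = 61
Dry (AMC I): CN(I) = 4.2·61/(10 − 0.058·61) = (1281/5)/(3231/500) = 42700/1077 ≈ 39.647
Retention S: 1000/CN − 10 with CN=39.647 → S = 6500/427 ≈ 15.222 in
Initial abstraction Ia = S/5 = (6500/427)/5 = 1300/427 ≈ 3.044 in
Excess rainfall: 8.960 − 3.044 = 5.916 in; P > Ia so Q > 0
Runoff Q = (P−Ia)²/(P−Ia+S) = (5.916)²/(5.916+15.222) = 249229369/150549525 ≈ 1.655 in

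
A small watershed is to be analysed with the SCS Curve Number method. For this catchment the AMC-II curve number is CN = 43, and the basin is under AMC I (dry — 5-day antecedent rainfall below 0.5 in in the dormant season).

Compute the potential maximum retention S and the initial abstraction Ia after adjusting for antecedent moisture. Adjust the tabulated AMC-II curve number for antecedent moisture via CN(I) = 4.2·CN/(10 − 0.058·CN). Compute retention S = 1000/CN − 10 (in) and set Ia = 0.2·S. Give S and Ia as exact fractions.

S = 9500/301 in ≈ 31.561 in; Ia = 1900/301 in ≈ 6.312 in

Dry (AMC I): CN(I) = 4.2·43/(10 − 0.058·43) = (903/5)/(3753/500) = 30100/1251 ≈ 24.061
S = 1000/(30100/1251) − 10 = 9500/301 in ≈ 31.561 in
Initial abstraction Ia = S/5 = (9500/301)/5 = 1900/301 ≈ 6.312 in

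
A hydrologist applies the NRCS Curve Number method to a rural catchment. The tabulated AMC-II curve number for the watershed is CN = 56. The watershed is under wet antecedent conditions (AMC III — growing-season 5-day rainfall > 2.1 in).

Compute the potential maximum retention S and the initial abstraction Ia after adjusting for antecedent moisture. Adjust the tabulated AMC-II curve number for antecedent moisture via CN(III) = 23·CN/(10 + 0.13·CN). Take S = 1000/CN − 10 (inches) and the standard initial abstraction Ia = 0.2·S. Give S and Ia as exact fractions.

S = 550/161 in ≈ 3.416 in; Ia = 110/161 in ≈ 0.683 in

Wet (AMC III): CN(III) = 23·56/(10 + 0.13·56) = 1288/(432/25) = 4025/54 ≈ 74.537
Max retention: S = 1000/(4025/54) − 10 = 550/161 in (≈ 3.416 in)
Initial abstraction Ia = S/5 = (550/161)/5 = 110/161 ≈ 0.683 in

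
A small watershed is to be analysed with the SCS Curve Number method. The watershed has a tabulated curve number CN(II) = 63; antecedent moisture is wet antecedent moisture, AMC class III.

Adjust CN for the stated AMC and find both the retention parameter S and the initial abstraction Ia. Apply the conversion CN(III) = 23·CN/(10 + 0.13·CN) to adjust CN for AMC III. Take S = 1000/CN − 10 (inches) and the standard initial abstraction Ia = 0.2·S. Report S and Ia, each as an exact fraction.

Adjust CN=63 to AMC III: 23·63/(10 + 0.13·63) → 1449 ÷ (1819/100) = 144900/1819 ≈ 79.659
S = 1000/(144900/1819) − 10 = 3700/1449 in ≈ 2.553 in
Ia = 0.2·(3700/1449) = 740/1449 in ≈ 0.511 in

S = 3700/1449 in ≈ 2.553 in; Ia = 740/1449 in ≈ 0.511 in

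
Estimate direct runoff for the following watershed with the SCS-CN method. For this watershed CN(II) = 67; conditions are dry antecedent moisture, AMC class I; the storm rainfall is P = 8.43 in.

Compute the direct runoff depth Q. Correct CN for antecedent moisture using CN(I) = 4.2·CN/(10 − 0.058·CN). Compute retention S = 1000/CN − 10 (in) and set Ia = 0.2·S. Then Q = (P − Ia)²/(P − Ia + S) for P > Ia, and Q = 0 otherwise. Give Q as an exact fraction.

Q = 81434324689/39178712300 in ≈ 2.079 in

CN(I) from CN(II)=67: (4.2·67)/(10 − 0.058·67) = 46900/1019 ≈ 46.026
S = 1000/(46900/1019) − 10 = 5500/469 in ≈ 11.727 in
Ia = 0.2·(5500/469) = 1100/469 in ≈ 2.345 in
Since P=8.430 > Ia=2.345: effective rainfall P−Ia = 285367/46900 in
Runoff Q = (P−Ia)²/(P−Ia+S) = (6.085)²/(6.085+11.727) = 81434324689/39178712300 ≈ 2.079 in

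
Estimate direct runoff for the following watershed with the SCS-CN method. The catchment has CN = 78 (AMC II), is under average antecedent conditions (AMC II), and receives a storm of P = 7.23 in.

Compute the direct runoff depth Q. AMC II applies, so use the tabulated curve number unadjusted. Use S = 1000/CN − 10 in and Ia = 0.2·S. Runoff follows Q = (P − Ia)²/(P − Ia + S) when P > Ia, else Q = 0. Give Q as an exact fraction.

Average conditions: CN = 78 (no AMC adjustment).
Retention S: 1000/CN − 10 with CN=78.000 → S = 110/39 ≈ 2.821 in
Ia = 0.2·(110/39) = 22/39 in ≈ 0.564 in
Excess rainfall: 7.230 − 0.564 = 6.666 in; P > Ia so Q > 0
Q: (25997/3900)² ÷ (36997/3900) = 675844009/144288300 in (≈ 4.684 in)

Q = 675844009/144288300 in ≈ 4.684 in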